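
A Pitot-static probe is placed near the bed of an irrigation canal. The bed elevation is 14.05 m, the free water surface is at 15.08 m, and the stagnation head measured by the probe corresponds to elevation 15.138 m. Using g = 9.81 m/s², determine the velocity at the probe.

Near the bed, under hydrostatic conditions, the piezometric head (z + ψ) equals the free-surface elevation, 15.08 m.
Velocity head = total − piezometric = 15.138 − 15.08 = 0.058 m.
v = √(2g·h_v) = √(2 × 9.81 × 0.058) = 1.07 m/s.

v ≈ 1.07 m/s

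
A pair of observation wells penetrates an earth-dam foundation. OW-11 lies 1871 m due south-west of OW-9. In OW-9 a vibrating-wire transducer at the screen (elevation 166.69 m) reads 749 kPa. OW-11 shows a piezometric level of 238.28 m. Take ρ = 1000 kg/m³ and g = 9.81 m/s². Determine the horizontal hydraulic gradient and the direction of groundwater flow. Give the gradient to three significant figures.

Pressure head at OW-9: ψ = P/(ρg) = 749×1000 / (1000 × 9.81) = 76.35 m.
Total head at OW-9: h = z + ψ = 166.69 + 76.35 = 243.04 m.
Total head at OW-11: h = 238.28 m (water level in the piezometer is the total head).
Head difference: h(OW-9) − h(OW-11) = 243.04 − 238.28 = 4.76 m.
Hydraulic gradient: i = |Δh| / L = 4.76 / 1871 = 0.00254.
Flow is from higher to lower head: from OW-9 toward OW-11, i.e. toward the south-west.

i ≈ 0.00254; groundwater flows toward the south-west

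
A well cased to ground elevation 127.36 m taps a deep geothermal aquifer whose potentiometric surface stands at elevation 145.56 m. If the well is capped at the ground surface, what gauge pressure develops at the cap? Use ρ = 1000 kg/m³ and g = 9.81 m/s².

P ≈ 179 kPa

Head above the cap: Δh = 145.56 − 127.36 = 18.20 m.
P = ρgΔh = 1000 × 9.81 × 18.20 = 178542 Pa ≈ 179 kPa.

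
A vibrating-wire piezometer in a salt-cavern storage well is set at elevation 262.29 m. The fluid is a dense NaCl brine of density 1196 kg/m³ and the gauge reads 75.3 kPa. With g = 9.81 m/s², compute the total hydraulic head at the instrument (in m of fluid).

ψ = P/(ρg) = 75.3×1000 / (1196 × 9.81) = 6.42 m.
h = z + ψ = 262.29 + 6.42 = 268.71 m.

h ≈ 268.71 m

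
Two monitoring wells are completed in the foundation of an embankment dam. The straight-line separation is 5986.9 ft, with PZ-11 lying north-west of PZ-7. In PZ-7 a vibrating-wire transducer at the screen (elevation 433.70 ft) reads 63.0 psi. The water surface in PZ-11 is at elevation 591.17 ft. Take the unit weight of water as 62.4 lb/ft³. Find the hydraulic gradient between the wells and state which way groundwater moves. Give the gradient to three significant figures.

Pressure head at PZ-7: ψ = 144·P/γ = 144 × 63.0 / 62.4 = 145.38 ft.
Total head at PZ-7: h = z + ψ = 433.70 + 145.38 = 579.08 ft.
Total head at PZ-11: h = 591.17 ft (water level in the piezometer is the total head).
Head difference: h(PZ-7) − h(PZ-11) = 579.08 − 591.17 = -12.09 ft.
Hydraulic gradient: i = |Δh| / L = 12.09 / 5986.9 = 0.00202.
Flow is from higher to lower head: from PZ-11 toward PZ-7, i.e. toward the south-east.

i ≈ 0.00202; groundwater flows toward the south-east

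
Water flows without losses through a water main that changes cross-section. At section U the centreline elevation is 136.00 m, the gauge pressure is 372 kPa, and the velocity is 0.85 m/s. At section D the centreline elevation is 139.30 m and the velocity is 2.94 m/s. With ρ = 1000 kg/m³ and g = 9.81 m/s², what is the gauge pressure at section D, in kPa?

P₂ ≈ 336 kPa

Pressure head at U: ψ₁ = P₁/(ρg) = 372×1000 / (1000 × 9.81) = 37.92 m.
Velocity heads: v₁²/2g = 0.85²/19.62 = 0.037 m; v₂²/2g = 2.94²/19.62 = 0.441 m.
Total head H = z₁ + ψ₁ + v₁²/2g = 136.00 + 37.92 + 0.037 = 173.96 m.
ψ₂ = H − z₂ − v₂²/2g = 173.96 − 139.30 − 0.441 = 34.22 m.
P₂ = ρgψ₂ = 1000 × 9.81 × 34.22 ≈ 336 kPa.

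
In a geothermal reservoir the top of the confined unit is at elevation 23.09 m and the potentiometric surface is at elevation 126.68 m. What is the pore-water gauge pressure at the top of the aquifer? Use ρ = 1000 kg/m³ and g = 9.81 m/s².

P ≈ 1020 kPa

Pressure head at the aquifer top: ψ = h − z = 126.68 − 23.09 = 103.59 m.
P = ρgψ = 1000 × 9.81 × 103.59 = 1016218 Pa ≈ 1020 kPa.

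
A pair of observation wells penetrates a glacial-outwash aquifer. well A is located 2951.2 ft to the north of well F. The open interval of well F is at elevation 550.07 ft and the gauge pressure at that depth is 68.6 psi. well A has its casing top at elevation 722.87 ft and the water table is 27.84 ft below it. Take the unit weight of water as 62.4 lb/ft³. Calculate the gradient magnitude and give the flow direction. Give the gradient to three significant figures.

Pressure head at well F: ψ = 144·P/γ = 144 × 68.6 / 62.4 = 158.31 ft.
Total head at well F: h = z + ψ = 550.07 + 158.31 = 708.38 ft.
Total head at well A: h = 722.87 − 27.84 = 695.03 ft.
Head difference: h(well F) − h(well A) = 708.38 − 695.03 = 13.35 ft.
Hydraulic gradient: i = |Δh| / L = 13.35 / 2951.2 = 0.00452.
Flow is from higher to lower head: from well F toward well A, i.e. toward the north.

i ≈ 0.00452; groundwater flows toward the north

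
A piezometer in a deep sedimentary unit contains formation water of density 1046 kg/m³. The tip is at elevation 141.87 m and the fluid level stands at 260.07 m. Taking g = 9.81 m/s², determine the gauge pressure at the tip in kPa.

P ≈ 1210 kPa

Pressure head ψ = h − z = 260.07 − 141.87 = 118.20 m.
P = ρgψ = 1046 × 9.81 × 118.20 = 1212881 Pa ≈ 1210 kPa.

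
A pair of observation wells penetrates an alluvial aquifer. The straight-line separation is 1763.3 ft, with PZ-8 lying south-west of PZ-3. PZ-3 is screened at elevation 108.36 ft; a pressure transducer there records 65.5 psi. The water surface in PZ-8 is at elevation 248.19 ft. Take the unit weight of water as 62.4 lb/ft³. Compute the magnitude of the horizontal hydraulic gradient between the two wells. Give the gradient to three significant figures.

Pressure head at PZ-3: ψ = 144·P/γ = 144 × 65.5 / 62.4 = 151.15 ft.
Total head at PZ-3: h = z + ψ = 108.36 + 151.15 = 259.51 ft.
Total head at PZ-8: h = 248.19 ft (water level in the piezometer is the total head).
Head difference: h(PZ-3) − h(PZ-8) = 259.51 − 248.19 = 11.32 ft.
Hydraulic gradient: i = |Δh| / L = 11.32 / 1763.3 = 0.00642.

i ≈ 0.00642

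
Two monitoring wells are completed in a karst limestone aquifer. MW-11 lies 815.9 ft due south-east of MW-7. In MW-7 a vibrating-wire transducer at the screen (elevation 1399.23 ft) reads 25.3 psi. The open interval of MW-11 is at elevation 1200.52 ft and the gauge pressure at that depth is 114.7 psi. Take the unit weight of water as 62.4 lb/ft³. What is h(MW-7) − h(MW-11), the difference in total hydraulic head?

Pressure head at MW-7: ψ = 144·P/γ = 144 × 25.3 / 62.4 = 58.38 ft.
Total head at MW-7: h = z + ψ = 1399.23 + 58.38 = 1457.61 ft.
Pressure head at MW-11: ψ = 144·P/γ = 144 × 114.7 / 62.4 = 264.69 ft.
Total head at MW-11: h = z + ψ = 1200.52 + 264.69 = 1465.21 ft.
Head difference: h(MW-7) − h(MW-11) = 1457.61 − 1465.21 = -7.60 ft.

Δh ≈ -7.60 ft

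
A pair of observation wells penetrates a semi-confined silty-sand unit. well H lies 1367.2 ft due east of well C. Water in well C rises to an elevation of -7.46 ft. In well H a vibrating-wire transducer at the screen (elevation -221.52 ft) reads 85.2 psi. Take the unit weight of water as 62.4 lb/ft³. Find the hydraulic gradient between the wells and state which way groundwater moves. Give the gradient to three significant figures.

Total head at well C: h = -7.46 ft (water level in the piezometer is the total head).
Pressure head at well H: ψ = 144·P/γ = 144 × 85.2 / 62.4 = 196.62 ft.
Total head at well H: h = z + ψ = -221.52 + 196.62 = -24.90 ft.
Head difference: h(well C) − h(well H) = -7.46 − (-24.90) = 17.44 ft.
Hydraulic gradient: i = |Δh| / L = 17.44 / 1367.2 = 0.0128.
Flow is from higher to lower head: from well C toward well H, i.e. toward the east.

i ≈ 0.0128; groundwater flows toward the east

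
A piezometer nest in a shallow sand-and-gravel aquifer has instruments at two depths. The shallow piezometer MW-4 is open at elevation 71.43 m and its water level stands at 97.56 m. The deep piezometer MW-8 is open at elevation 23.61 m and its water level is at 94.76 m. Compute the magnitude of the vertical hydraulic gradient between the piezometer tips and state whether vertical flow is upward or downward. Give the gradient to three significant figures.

|i_v| ≈ 0.0586; vertical flow is downward

Total head at MW-4: h = 97.56 m (water level in the standpipe).
Total head at MW-8: h = 94.76 m.
Δh = h(MW-4) − h(MW-8) = 97.56 − 94.76 = 2.80 m.
Vertical separation Δz = 71.43 − 23.61 = 47.82 m.
|i_v| = |Δh| / Δz = 2.80 / 47.82 = 0.0586.
Head is higher in the shallow piezometer, so vertical flow is downward (recharge condition).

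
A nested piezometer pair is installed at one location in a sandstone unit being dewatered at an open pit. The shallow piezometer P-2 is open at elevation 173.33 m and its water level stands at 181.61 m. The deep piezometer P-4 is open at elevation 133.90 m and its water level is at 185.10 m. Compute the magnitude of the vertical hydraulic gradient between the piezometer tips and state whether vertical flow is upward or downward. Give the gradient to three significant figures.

|i_v| ≈ 0.0885; vertical flow is upward

Total head at P-2: h = 181.61 m (water level in the standpipe).
Total head at P-4: h = 185.10 m.
Δh = h(P-2) − h(P-4) = 181.61 − 185.10 = -3.49 m.
Vertical separation Δz = 173.33 − 133.90 = 39.43 m.
|i_v| = |Δh| / Δz = 3.49 / 39.43 = 0.0885.
Head is higher in the deep piezometer, so vertical flow is upward (discharge condition).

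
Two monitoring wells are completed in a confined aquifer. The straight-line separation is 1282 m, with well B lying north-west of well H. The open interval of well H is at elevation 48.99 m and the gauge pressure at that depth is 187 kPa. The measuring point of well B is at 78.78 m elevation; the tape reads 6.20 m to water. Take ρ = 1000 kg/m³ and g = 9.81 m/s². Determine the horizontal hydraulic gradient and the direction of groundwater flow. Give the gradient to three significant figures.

Pressure head at well H: ψ = P/(ρg) = 187×1000 / (1000 × 9.81) = 19.06 m.
Total head at well H: h = z + ψ = 48.99 + 19.06 = 68.05 m.
Total head at well B: h = 78.78 − 6.20 = 72.58 m.
Head difference: h(well H) − h(well B) = 68.05 − 72.58 = -4.53 m.
Hydraulic gradient: i = |Δh| / L = 4.53 / 1282 = 0.00353.
Flow is from higher to lower head: from well B toward well H, i.e. toward the south-east.

i ≈ 0.00353; groundwater flows toward the south-east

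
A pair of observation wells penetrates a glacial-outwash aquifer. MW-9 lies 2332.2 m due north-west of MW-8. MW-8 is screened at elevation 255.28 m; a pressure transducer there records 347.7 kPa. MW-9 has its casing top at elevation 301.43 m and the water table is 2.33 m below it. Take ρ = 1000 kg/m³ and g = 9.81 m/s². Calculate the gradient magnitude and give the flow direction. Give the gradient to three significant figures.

i ≈ 0.00359; groundwater flows toward the south-east

Pressure head at MW-8: ψ = P/(ρg) = 347.7×1000 / (1000 × 9.81) = 35.44 m.
Total head at MW-8: h = z + ψ = 255.28 + 35.44 = 290.72 m.
Total head at MW-9: h = 301.43 − 2.33 = 299.10 m.
Head difference: h(MW-8) − h(MW-9) = 290.72 − 299.10 = -8.38 m.
Hydraulic gradient: i = |Δh| / L = 8.38 / 2332.2 = 0.00359.
Flow is from higher to lower head: from MW-9 toward MW-8, i.e. toward the south-east.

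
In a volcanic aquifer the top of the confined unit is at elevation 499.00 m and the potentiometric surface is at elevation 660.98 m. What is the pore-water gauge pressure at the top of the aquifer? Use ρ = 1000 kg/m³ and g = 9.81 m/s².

P ≈ 1590 kPa

Pressure head at the aquifer top: ψ = h − z = 660.98 − 499.00 = 161.98 m.
P = ρgψ = 1000 × 9.81 × 161.98 = 1589024 Pa ≈ 1590 kPa.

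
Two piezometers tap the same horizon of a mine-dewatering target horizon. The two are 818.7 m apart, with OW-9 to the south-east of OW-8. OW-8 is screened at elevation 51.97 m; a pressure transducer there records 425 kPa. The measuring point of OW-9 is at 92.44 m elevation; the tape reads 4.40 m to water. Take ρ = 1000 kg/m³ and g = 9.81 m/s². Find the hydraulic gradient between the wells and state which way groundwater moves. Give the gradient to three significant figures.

i ≈ 0.00886; groundwater flows toward the south-east

Pressure head at OW-8: ψ = P/(ρg) = 425×1000 / (1000 × 9.81) = 43.32 m.
Total head at OW-8: h = z + ψ = 51.97 + 43.32 = 95.29 m.
Total head at OW-9: h = 92.44 − 4.40 = 88.04 m.
Head difference: h(OW-8) − h(OW-9) = 95.29 − 88.04 = 7.25 m.
Hydraulic gradient: i = |Δh| / L = 7.25 / 818.7 = 0.00886.
Flow is from higher to lower head: from OW-8 toward OW-9, i.e. toward the south-east.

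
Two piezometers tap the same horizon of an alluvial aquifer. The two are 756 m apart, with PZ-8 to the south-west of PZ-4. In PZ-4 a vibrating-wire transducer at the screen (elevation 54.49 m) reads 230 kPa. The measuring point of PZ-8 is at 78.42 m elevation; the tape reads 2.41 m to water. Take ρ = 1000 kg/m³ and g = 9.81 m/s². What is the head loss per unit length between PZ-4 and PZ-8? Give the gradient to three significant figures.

i ≈ 0.00255 m/m

Pressure head at PZ-4: ψ = P/(ρg) = 230×1000 / (1000 × 9.81) = 23.45 m.
Total head at PZ-4: h = z + ψ = 54.49 + 23.45 = 77.94 m.
Total head at PZ-8: h = 78.42 − 2.41 = 76.01 m.
Head difference: h(PZ-4) − h(PZ-8) = 77.94 − 76.01 = 1.93 m.
Hydraulic gradient: i = |Δh| / L = 1.93 / 756 = 0.00255.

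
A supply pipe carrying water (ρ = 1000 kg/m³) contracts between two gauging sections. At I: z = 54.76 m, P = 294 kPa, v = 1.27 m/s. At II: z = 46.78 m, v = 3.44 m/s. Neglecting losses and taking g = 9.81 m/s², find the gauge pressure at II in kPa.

Pressure head at I: ψ₁ = P₁/(ρg) = 294×1000 / (1000 × 9.81) = 29.97 m.
Velocity heads: v₁²/2g = 1.27²/19.62 = 0.082 m; v₂²/2g = 3.44²/19.62 = 0.603 m.
Total head H = z₁ + ψ₁ + v₁²/2g = 54.76 + 29.97 + 0.082 = 84.81 m.
ψ₂ = H − z₂ − v₂²/2g = 84.81 − 46.78 − 0.603 = 37.43 m.
P₂ = ρgψ₂ = 1000 × 9.81 × 37.43 ≈ 367 kPa.

P₂ ≈ 367 kPa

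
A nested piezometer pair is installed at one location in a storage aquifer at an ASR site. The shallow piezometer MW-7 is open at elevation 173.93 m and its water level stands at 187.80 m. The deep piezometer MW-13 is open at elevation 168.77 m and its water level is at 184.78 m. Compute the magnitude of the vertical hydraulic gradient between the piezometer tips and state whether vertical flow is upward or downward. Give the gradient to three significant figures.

|i_v| ≈ 0.585; vertical flow is downward

Total head at MW-7: h = 187.80 m (water level in the standpipe).
Total head at MW-13: h = 184.78 m.
Δh = h(MW-7) − h(MW-13) = 187.80 − 184.78 = 3.02 m.
Vertical separation Δz = 173.93 − 168.77 = 5.16 m.
|i_v| = |Δh| / Δz = 3.02 / 5.16 = 0.585.
Head is higher in the shallow piezometer, so vertical flow is downward (recharge condition).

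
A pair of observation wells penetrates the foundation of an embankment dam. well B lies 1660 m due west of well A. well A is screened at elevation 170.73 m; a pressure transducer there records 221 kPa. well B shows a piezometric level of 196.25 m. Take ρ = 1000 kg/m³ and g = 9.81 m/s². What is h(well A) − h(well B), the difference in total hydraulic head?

Pressure head at well A: ψ = P/(ρg) = 221×1000 / (1000 × 9.81) = 22.53 m.
Total head at well A: h = z + ψ = 170.73 + 22.53 = 193.26 m.
Total head at well B: h = 196.25 m (water level in the piezometer is the total head).
Head difference: h(well A) − h(well B) = 193.26 − 196.25 = -2.99 m.

Δh ≈ -2.99 m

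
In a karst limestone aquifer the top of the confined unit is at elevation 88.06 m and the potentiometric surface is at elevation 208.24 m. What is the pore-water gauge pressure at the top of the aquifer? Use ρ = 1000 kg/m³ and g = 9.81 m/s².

P ≈ 1180 kPa

Pressure head at the aquifer top: ψ = h − z = 208.24 − 88.06 = 120.18 m.
P = ρgψ = 1000 × 9.81 × 120.18 = 1178966 Pa ≈ 1180 kPa.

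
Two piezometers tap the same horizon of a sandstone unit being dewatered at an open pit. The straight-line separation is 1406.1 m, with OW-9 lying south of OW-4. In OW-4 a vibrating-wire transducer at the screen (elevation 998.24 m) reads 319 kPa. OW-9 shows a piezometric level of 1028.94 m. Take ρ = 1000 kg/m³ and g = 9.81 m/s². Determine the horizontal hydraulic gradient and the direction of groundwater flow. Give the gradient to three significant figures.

Pressure head at OW-4: ψ = P/(ρg) = 319×1000 / (1000 × 9.81) = 32.52 m.
Total head at OW-4: h = z + ψ = 998.24 + 32.52 = 1030.76 m.
Total head at OW-9: h = 1028.94 m (water level in the piezometer is the total head).
Head difference: h(OW-4) − h(OW-9) = 1030.76 − 1028.94 = 1.82 m.
Hydraulic gradient: i = |Δh| / L = 1.82 / 1406.1 = 0.00129.
Flow is from higher to lower head: from OW-4 toward OW-9, i.e. toward the south.

i ≈ 0.00129; groundwater flows toward the south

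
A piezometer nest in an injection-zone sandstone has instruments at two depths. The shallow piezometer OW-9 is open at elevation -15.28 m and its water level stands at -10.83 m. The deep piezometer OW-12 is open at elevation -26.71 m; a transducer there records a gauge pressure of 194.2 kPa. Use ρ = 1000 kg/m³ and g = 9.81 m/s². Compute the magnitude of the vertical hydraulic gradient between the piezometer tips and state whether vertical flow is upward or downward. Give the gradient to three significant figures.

Total head at OW-9: h = -10.83 m (water level in the standpipe).
Pressure head at OW-12: ψ = P/(ρg) = 194.2×1000 / (1000 × 9.81) = 19.80 m.
Total head at OW-12: h = z + ψ = -26.71 + 19.80 = -6.91 m.
Δh = h(OW-9) − h(OW-12) = -10.83 − (-6.91) = -3.92 m.
Vertical separation Δz = -15.28 − (-26.71) = 11.43 m.
|i_v| = |Δh| / Δz = 3.92 / 11.43 = 0.343.
Head is higher in the deep piezometer, so vertical flow is upward (discharge condition).

|i_v| ≈ 0.343; vertical flow is upward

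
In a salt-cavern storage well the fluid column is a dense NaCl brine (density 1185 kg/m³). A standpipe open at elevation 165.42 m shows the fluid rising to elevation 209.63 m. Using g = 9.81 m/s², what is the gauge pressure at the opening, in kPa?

P ≈ 514 kPa

Pressure head ψ = h − z = 209.63 − 165.42 = 44.21 m.
P = ρgψ = 1185 × 9.81 × 44.21 = 513935 Pa ≈ 514 kPa.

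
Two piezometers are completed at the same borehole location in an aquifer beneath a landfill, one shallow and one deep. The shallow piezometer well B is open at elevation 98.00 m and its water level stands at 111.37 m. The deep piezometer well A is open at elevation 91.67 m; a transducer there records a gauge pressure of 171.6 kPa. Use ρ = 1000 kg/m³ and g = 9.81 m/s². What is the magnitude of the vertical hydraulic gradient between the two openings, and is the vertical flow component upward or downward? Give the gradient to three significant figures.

|i_v| ≈ 0.349; vertical flow is downward

Total head at well B: h = 111.37 m (water level in the standpipe).
Pressure head at well A: ψ = P/(ρg) = 171.6×1000 / (1000 × 9.81) = 17.49 m.
Total head at well A: h = z + ψ = 91.67 + 17.49 = 109.16 m.
Δh = h(well B) − h(well A) = 111.37 − 109.16 = 2.21 m.
Vertical separation Δz = 98.00 − 91.67 = 6.33 m.
|i_v| = |Δh| / Δz = 2.21 / 6.33 = 0.349.
Head is higher in the shallow piezometer, so vertical flow is downward (recharge condition).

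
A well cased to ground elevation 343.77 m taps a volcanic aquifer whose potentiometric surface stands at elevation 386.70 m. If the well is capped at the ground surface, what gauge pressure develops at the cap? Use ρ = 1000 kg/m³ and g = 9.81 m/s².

Head above the cap: Δh = 386.70 − 343.77 = 42.93 m.
P = ρgΔh = 1000 × 9.81 × 42.93 = 421143 Pa ≈ 421 kPa.

P ≈ 421 kPa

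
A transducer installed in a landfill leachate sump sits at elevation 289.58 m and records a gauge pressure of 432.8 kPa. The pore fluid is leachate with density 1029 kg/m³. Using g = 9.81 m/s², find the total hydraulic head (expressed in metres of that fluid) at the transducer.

ψ = P/(ρg) = 432.8×1000 / (1029 × 9.81) = 42.87 m.
h = z + ψ = 289.58 + 42.87 = 332.45 m.

h ≈ 332.45 m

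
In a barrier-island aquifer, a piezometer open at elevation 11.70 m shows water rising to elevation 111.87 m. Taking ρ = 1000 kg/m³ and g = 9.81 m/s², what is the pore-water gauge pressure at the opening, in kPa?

Pressure head ψ = h − z = 111.87 − 11.70 = 100.17 m.
P = ρgψ = 1000 × 9.81 × 100.17 = 982668 Pa ≈ 983 kPa.

P ≈ 983 kPa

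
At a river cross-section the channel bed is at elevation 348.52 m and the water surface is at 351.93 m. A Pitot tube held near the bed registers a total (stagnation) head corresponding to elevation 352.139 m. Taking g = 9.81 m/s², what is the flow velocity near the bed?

Near the bed, under hydrostatic conditions, the piezometric head (z + ψ) equals the free-surface elevation, 351.93 m.
Velocity head = total − piezometric = 352.139 − 351.93 = 0.209 m.
v = √(2g·h_v) = √(2 × 9.81 × 0.209) = 2.02 m/s.

v ≈ 2.02 m/s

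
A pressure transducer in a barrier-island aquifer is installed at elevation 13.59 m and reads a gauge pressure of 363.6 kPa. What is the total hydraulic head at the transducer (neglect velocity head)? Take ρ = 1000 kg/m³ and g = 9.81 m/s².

ψ = P/(ρg) = 363.6×1000 / (1000 × 9.81) = 37.06 m.
h = z + ψ = 13.59 + 37.06 = 50.65 m.

h ≈ 50.65 m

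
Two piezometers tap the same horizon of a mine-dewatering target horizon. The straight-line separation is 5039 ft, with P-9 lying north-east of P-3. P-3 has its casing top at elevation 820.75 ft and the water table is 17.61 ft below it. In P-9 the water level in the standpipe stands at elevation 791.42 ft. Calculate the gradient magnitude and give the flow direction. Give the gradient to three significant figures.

Total head at P-3: h = 820.75 − 17.61 = 803.14 ft.
Total head at P-9: h = 791.42 ft (water level in the piezometer is the total head).
Head difference: h(P-3) − h(P-9) = 803.14 − 791.42 = 11.72 ft.
Hydraulic gradient: i = |Δh| / L = 11.72 / 5039 = 0.00233.
Flow is from higher to lower head: from P-3 toward P-9, i.e. toward the north-east.

i ≈ 0.00233; groundwater flows toward the north-east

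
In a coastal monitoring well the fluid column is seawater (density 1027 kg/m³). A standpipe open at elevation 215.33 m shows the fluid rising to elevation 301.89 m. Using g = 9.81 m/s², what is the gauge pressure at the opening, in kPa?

Pressure head ψ = h − z = 301.89 − 215.33 = 86.56 m.
P = ρgψ = 1027 × 9.81 × 86.56 = 872081 Pa ≈ 872 kPa.

P ≈ 872 kPa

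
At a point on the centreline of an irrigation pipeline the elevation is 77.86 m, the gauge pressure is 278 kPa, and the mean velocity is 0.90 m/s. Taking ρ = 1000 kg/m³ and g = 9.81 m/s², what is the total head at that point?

Pressure head ψ = P/(ρg) = 278×1000 / (1000 × 9.81) = 28.34 m.
Velocity head = v²/(2g) = 0.90² / (2 × 9.81) = 0.041 m.
h = z + ψ + v²/(2g) = 77.86 + 28.34 + 0.041 = 106.24 m.

h ≈ 106.24 m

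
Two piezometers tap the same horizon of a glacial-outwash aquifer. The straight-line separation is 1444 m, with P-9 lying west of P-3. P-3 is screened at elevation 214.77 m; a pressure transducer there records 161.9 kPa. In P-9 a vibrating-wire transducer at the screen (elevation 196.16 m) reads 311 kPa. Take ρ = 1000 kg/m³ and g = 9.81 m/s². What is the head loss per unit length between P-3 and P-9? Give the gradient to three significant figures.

i ≈ 0.00236 m/m

Pressure head at P-3: ψ = P/(ρg) = 161.9×1000 / (1000 × 9.81) = 16.50 m.
Total head at P-3: h = z + ψ = 214.77 + 16.50 = 231.27 m.
Pressure head at P-9: ψ = P/(ρg) = 311×1000 / (1000 × 9.81) = 31.70 m.
Total head at P-9: h = z + ψ = 196.16 + 31.70 = 227.86 m.
Head difference: h(P-3) − h(P-9) = 231.27 − 227.86 = 3.41 m.
Hydraulic gradient: i = |Δh| / L = 3.41 / 1444 = 0.00236.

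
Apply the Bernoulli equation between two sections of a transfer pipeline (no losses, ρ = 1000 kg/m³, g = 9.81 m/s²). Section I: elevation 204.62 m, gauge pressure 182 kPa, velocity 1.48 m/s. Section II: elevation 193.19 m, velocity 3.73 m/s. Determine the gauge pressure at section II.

P₂ ≈ 288 kPa

Pressure head at I: ψ₁ = P₁/(ρg) = 182×1000 / (1000 × 9.81) = 18.55 m.
Velocity heads: v₁²/2g = 1.48²/19.62 = 0.112 m; v₂²/2g = 3.73²/19.62 = 0.709 m.
Total head H = z₁ + ψ₁ + v₁²/2g = 204.62 + 18.55 + 0.112 = 223.28 m.
ψ₂ = H − z₂ − v₂²/2g = 223.28 − 193.19 − 0.709 = 29.38 m.
P₂ = ρgψ₂ = 1000 × 9.81 × 29.38 ≈ 288 kPa.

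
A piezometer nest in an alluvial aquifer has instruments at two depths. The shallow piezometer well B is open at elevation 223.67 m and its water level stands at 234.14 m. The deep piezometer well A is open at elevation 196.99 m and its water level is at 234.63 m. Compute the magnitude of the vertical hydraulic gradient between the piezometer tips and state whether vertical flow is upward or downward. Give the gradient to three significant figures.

|i_v| ≈ 0.0184; vertical flow is upward

Total head at well B: h = 234.14 m (water level in the standpipe).
Total head at well A: h = 234.63 m.
Δh = h(well B) − h(well A) = 234.14 − 234.63 = -0.49 m.
Vertical separation Δz = 223.67 − 196.99 = 26.68 m.
|i_v| = |Δh| / Δz = 0.49 / 26.68 = 0.0184.
Head is higher in the deep piezometer, so vertical flow is upward (discharge condition).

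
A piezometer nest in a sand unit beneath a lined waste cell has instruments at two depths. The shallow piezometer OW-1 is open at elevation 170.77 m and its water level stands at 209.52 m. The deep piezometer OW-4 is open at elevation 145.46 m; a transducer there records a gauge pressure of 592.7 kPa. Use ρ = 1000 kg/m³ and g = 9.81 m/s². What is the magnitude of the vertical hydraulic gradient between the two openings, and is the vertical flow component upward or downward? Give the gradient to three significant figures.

|i_v| ≈ 0.144; vertical flow is downward

Total head at OW-1: h = 209.52 m (water level in the standpipe).
Pressure head at OW-4: ψ = P/(ρg) = 592.7×1000 / (1000 × 9.81) = 60.42 m.
Total head at OW-4: h = z + ψ = 145.46 + 60.42 = 205.88 m.
Δh = h(OW-1) − h(OW-4) = 209.52 − 205.88 = 3.64 m.
Vertical separation Δz = 170.77 − 145.46 = 25.31 m.
|i_v| = |Δh| / Δz = 3.64 / 25.31 = 0.144.
Head is higher in the shallow piezometer, so vertical flow is downward (recharge condition).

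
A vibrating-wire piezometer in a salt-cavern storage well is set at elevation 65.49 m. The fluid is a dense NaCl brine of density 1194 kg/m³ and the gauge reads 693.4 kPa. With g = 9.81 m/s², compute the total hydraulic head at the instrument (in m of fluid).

ψ = P/(ρg) = 693.4×1000 / (1194 × 9.81) = 59.20 m.
h = z + ψ = 65.49 + 59.20 = 124.69 m.

h ≈ 124.69 m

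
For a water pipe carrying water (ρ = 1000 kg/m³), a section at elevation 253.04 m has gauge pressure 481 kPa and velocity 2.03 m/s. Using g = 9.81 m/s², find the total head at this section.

h ≈ 302.28 m

Pressure head ψ = P/(ρg) = 481×1000 / (1000 × 9.81) = 49.03 m.
Velocity head = v²/(2g) = 2.03² / (2 × 9.81) = 0.210 m.
h = z + ψ + v²/(2g) = 253.04 + 49.03 + 0.210 = 302.28 m.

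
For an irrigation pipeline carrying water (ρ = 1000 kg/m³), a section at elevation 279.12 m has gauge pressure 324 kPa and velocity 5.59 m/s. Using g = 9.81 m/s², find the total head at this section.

Pressure head ψ = P/(ρg) = 324×1000 / (1000 × 9.81) = 33.03 m.
Velocity head = v²/(2g) = 5.59² / (2 × 9.81) = 1.593 m.
h = z + ψ + v²/(2g) = 279.12 + 33.03 + 1.593 = 313.74 m.

h ≈ 313.74 m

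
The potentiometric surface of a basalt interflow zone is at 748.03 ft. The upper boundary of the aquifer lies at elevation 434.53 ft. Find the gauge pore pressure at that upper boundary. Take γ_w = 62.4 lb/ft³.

P ≈ 136 psi

Pressure head at the aquifer top: ψ = h − z = 748.03 − 434.53 = 313.50 ft.
P = γψ/144 = 62.4 × 313.50 / 144 = 136 psi.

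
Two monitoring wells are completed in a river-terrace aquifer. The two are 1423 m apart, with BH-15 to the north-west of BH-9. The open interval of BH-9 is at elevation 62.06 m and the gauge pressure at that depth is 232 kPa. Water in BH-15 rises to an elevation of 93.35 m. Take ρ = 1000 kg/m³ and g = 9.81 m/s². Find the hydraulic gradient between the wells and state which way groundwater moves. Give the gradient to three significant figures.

i ≈ 0.00537; groundwater flows toward the south-east

Pressure head at BH-9: ψ = P/(ρg) = 232×1000 / (1000 × 9.81) = 23.65 m.
Total head at BH-9: h = z + ψ = 62.06 + 23.65 = 85.71 m.
Total head at BH-15: h = 93.35 m (water level in the piezometer is the total head).
Head difference: h(BH-9) − h(BH-15) = 85.71 − 93.35 = -7.64 m.
Hydraulic gradient: i = |Δh| / L = 7.64 / 1423 = 0.00537.
Flow is from higher to lower head: from BH-15 toward BH-9, i.e. toward the south-east.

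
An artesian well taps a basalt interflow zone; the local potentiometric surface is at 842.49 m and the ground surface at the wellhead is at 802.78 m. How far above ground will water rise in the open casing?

≈ 39.71 m above ground

Water rises to the potentiometric surface, so the rise above ground = 842.49 − 802.78 = 39.71 m.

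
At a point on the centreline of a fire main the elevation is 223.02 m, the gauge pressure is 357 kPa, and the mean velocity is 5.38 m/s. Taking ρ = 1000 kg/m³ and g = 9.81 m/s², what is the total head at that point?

h ≈ 260.89 m

Pressure head ψ = P/(ρg) = 357×1000 / (1000 × 9.81) = 36.39 m.
Velocity head = v²/(2g) = 5.38² / (2 × 9.81) = 1.475 m.
h = z + ψ + v²/(2g) = 223.02 + 36.39 + 1.475 = 260.89 m.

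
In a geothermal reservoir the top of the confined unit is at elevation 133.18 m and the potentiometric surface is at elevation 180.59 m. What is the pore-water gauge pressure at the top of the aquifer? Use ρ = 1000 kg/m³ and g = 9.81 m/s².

P ≈ 465 kPa

Pressure head at the aquifer top: ψ = h − z = 180.59 − 133.18 = 47.41 m.
P = ρgψ = 1000 × 9.81 × 47.41 = 465092 Pa ≈ 465 kPa.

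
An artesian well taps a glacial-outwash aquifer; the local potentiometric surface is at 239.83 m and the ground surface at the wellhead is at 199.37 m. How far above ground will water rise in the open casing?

Water rises to the potentiometric surface, so the rise above ground = 239.83 − 199.37 = 40.46 m.

≈ 40.46 m above ground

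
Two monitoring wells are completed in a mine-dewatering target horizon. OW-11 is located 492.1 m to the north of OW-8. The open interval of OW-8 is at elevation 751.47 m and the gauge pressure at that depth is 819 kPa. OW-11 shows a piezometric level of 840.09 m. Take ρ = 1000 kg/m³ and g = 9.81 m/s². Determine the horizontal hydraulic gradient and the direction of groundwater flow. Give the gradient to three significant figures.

Pressure head at OW-8: ψ = P/(ρg) = 819×1000 / (1000 × 9.81) = 83.49 m.
Total head at OW-8: h = z + ψ = 751.47 + 83.49 = 834.96 m.
Total head at OW-11: h = 840.09 m (water level in the piezometer is the total head).
Head difference: h(OW-8) − h(OW-11) = 834.96 − 840.09 = -5.13 m.
Hydraulic gradient: i = |Δh| / L = 5.13 / 492.1 = 0.0104.
Flow is from higher to lower head: from OW-11 toward OW-8, i.e. toward the south.

i ≈ 0.0104; groundwater flows toward the south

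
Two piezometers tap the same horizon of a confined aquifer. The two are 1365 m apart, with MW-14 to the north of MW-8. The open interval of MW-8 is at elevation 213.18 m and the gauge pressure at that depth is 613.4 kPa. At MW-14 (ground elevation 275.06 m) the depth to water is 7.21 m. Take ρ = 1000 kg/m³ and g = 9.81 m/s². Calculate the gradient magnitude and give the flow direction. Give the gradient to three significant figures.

i ≈ 0.00576; groundwater flows toward the north

Pressure head at MW-8: ψ = P/(ρg) = 613.4×1000 / (1000 × 9.81) = 62.53 m.
Total head at MW-8: h = z + ψ = 213.18 + 62.53 = 275.71 m.
Total head at MW-14: h = 275.06 − 7.21 = 267.85 m.
Head difference: h(MW-8) − h(MW-14) = 275.71 − 267.85 = 7.86 m.
Hydraulic gradient: i = |Δh| / L = 7.86 / 1365 = 0.00576.
Flow is from higher to lower head: from MW-8 toward MW-14, i.e. toward the north.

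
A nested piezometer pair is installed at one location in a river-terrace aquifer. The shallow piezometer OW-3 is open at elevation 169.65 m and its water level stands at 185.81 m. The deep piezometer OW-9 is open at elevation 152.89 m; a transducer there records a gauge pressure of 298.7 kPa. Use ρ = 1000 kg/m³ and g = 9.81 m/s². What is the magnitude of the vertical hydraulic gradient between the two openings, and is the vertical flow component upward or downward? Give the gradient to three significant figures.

|i_v| ≈ 0.147; vertical flow is downward

Total head at OW-3: h = 185.81 m (water level in the standpipe).
Pressure head at OW-9: ψ = P/(ρg) = 298.7×1000 / (1000 × 9.81) = 30.45 m.
Total head at OW-9: h = z + ψ = 152.89 + 30.45 = 183.34 m.
Δh = h(OW-3) − h(OW-9) = 185.81 − 183.34 = 2.47 m.
Vertical separation Δz = 169.65 − 152.89 = 16.76 m.
|i_v| = |Δh| / Δz = 2.47 / 16.76 = 0.147.
Head is higher in the shallow piezometer, so vertical flow is downward (recharge condition).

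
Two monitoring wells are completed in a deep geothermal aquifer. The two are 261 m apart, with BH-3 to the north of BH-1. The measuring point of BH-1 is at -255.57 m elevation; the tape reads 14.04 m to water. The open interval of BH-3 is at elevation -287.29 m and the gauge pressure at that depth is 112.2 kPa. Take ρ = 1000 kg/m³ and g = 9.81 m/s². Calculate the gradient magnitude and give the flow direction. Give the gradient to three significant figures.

Total head at BH-1: h = -255.57 − 14.04 = -269.61 m.
Pressure head at BH-3: ψ = P/(ρg) = 112.2×1000 / (1000 × 9.81) = 11.44 m.
Total head at BH-3: h = z + ψ = -287.29 + 11.44 = -275.85 m.
Head difference: h(BH-1) − h(BH-3) = -269.61 − (-275.85) = 6.24 m.
Hydraulic gradient: i = |Δh| / L = 6.24 / 261 = 0.0239.
Flow is from higher to lower head: from BH-1 toward BH-3, i.e. toward the north.

i ≈ 0.0239; groundwater flows toward the north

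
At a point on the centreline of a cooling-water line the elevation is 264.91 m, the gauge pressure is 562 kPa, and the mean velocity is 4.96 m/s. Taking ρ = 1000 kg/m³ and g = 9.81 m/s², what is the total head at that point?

Pressure head ψ = P/(ρg) = 562×1000 / (1000 × 9.81) = 57.29 m.
Velocity head = v²/(2g) = 4.96² / (2 × 9.81) = 1.254 m.
h = z + ψ + v²/(2g) = 264.91 + 57.29 + 1.254 = 323.45 m.

h ≈ 323.45 m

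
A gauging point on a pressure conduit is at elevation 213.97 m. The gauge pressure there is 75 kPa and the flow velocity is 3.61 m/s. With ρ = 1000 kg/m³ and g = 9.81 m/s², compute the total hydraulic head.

h ≈ 222.28 m

Pressure head ψ = P/(ρg) = 75×1000 / (1000 × 9.81) = 7.65 m.
Velocity head = v²/(2g) = 3.61² / (2 × 9.81) = 0.664 m.
h = z + ψ + v²/(2g) = 213.97 + 7.65 + 0.664 = 222.28 m.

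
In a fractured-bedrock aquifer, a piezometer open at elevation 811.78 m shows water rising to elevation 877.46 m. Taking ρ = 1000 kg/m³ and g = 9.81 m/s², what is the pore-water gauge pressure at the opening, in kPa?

Pressure head ψ = h − z = 877.46 − 811.78 = 65.68 m.
P = ρgψ = 1000 × 9.81 × 65.68 = 644321 Pa ≈ 644 kPa.

P ≈ 644 kPa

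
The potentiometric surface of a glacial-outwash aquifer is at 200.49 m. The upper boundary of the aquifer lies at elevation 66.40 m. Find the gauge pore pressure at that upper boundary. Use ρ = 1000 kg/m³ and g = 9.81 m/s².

Pressure head at the aquifer top: ψ = h − z = 200.49 − 66.40 = 134.09 m.
P = ρgψ = 1000 × 9.81 × 134.09 = 1315423 Pa ≈ 1320 kPa.

P ≈ 1320 kPa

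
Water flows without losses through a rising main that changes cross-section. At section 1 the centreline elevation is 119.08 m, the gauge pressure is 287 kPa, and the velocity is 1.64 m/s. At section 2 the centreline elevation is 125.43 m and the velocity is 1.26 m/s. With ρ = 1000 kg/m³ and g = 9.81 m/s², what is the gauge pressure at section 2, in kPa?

Pressure head at 1: ψ₁ = P₁/(ρg) = 287×1000 / (1000 × 9.81) = 29.26 m.
Velocity heads: v₁²/2g = 1.64²/19.62 = 0.137 m; v₂²/2g = 1.26²/19.62 = 0.081 m.
Total head H = z₁ + ψ₁ + v₁²/2g = 119.08 + 29.26 + 0.137 = 148.48 m.
ψ₂ = H − z₂ − v₂²/2g = 148.48 − 125.43 − 0.081 = 22.97 m.
P₂ = ρgψ₂ = 1000 × 9.81 × 22.97 ≈ 225 kPa.

P₂ ≈ 225 kPa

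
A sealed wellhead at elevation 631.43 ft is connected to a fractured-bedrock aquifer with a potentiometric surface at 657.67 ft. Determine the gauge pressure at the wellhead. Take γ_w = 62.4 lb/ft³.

P ≈ 11.4 psi

Head above the cap: Δh = 657.67 − 631.43 = 26.24 ft.
P = γΔh/144 = 62.4 × 26.24 / 144 = 11.4 psi.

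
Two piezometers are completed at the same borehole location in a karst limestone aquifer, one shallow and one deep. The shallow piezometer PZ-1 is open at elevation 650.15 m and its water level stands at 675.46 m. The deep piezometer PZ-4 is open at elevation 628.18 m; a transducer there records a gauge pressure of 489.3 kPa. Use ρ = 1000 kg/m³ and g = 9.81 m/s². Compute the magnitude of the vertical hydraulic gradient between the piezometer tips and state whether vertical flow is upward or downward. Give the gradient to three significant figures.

|i_v| ≈ 0.118; vertical flow is upward

Total head at PZ-1: h = 675.46 m (water level in the standpipe).
Pressure head at PZ-4: ψ = P/(ρg) = 489.3×1000 / (1000 × 9.81) = 49.88 m.
Total head at PZ-4: h = z + ψ = 628.18 + 49.88 = 678.06 m.
Δh = h(PZ-1) − h(PZ-4) = 675.46 − 678.06 = -2.60 m.
Vertical separation Δz = 650.15 − 628.18 = 21.97 m.
|i_v| = |Δh| / Δz = 2.60 / 21.97 = 0.118.
Head is higher in the deep piezometer, so vertical flow is upward (discharge condition).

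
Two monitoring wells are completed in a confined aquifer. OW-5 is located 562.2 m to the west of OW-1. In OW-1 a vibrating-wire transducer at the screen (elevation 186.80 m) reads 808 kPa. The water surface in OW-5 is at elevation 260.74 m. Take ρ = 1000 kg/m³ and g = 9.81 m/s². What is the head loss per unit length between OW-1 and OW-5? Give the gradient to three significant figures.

Pressure head at OW-1: ψ = P/(ρg) = 808×1000 / (1000 × 9.81) = 82.36 m.
Total head at OW-1: h = z + ψ = 186.80 + 82.36 = 269.16 m.
Total head at OW-5: h = 260.74 m (water level in the piezometer is the total head).
Head difference: h(OW-1) − h(OW-5) = 269.16 − 260.74 = 8.42 m.
Hydraulic gradient: i = |Δh| / L = 8.42 / 562.2 = 0.0150.

i ≈ 0.0150 m/m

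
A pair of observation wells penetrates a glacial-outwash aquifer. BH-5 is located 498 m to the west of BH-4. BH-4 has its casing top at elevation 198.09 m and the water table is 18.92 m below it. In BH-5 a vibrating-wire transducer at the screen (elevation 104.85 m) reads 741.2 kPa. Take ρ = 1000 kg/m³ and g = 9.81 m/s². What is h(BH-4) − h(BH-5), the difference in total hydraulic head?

Δh ≈ -1.24 m

Total head at BH-4: h = 198.09 − 18.92 = 179.17 m.
Pressure head at BH-5: ψ = P/(ρg) = 741.2×1000 / (1000 × 9.81) = 75.56 m.
Total head at BH-5: h = z + ψ = 104.85 + 75.56 = 180.41 m.
Head difference: h(BH-4) − h(BH-5) = 179.17 − 180.41 = -1.24 m.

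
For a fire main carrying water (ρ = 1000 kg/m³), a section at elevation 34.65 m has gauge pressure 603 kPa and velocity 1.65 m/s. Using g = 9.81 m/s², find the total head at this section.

h ≈ 96.26 m

Pressure head ψ = P/(ρg) = 603×1000 / (1000 × 9.81) = 61.47 m.
Velocity head = v²/(2g) = 1.65² / (2 × 9.81) = 0.139 m.
h = z + ψ + v²/(2g) = 34.65 + 61.47 + 0.139 = 96.26 m.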